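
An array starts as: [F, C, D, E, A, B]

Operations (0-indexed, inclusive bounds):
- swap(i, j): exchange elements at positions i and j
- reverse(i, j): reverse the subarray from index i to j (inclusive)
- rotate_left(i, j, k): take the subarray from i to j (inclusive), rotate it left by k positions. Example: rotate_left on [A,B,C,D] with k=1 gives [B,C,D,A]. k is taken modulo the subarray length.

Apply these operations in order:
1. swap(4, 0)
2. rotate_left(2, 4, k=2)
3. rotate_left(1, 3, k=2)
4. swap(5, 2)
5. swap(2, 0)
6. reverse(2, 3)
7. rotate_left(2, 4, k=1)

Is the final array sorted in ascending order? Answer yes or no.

After 1 (swap(4, 0)): [A, C, D, E, F, B]
After 2 (rotate_left(2, 4, k=2)): [A, C, F, D, E, B]
After 3 (rotate_left(1, 3, k=2)): [A, D, C, F, E, B]
After 4 (swap(5, 2)): [A, D, B, F, E, C]
After 5 (swap(2, 0)): [B, D, A, F, E, C]
After 6 (reverse(2, 3)): [B, D, F, A, E, C]
After 7 (rotate_left(2, 4, k=1)): [B, D, A, E, F, C]

Answer: no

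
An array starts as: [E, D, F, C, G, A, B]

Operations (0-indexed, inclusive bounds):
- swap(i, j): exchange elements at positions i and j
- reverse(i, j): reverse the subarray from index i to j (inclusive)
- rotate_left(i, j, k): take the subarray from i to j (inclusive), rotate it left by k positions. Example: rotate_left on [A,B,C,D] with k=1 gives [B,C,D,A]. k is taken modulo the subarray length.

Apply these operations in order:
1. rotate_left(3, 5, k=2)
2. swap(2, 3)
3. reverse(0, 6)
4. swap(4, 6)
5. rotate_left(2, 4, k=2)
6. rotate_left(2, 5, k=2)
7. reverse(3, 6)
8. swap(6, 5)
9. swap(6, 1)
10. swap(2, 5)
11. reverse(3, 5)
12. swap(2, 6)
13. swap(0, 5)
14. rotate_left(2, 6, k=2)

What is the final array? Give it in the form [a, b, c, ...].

After 1 (rotate_left(3, 5, k=2)): [E, D, F, A, C, G, B]
After 2 (swap(2, 3)): [E, D, A, F, C, G, B]
After 3 (reverse(0, 6)): [B, G, C, F, A, D, E]
After 4 (swap(4, 6)): [B, G, C, F, E, D, A]
After 5 (rotate_left(2, 4, k=2)): [B, G, E, C, F, D, A]
After 6 (rotate_left(2, 5, k=2)): [B, G, F, D, E, C, A]
After 7 (reverse(3, 6)): [B, G, F, A, C, E, D]
After 8 (swap(6, 5)): [B, G, F, A, C, D, E]
After 9 (swap(6, 1)): [B, E, F, A, C, D, G]
After 10 (swap(2, 5)): [B, E, D, A, C, F, G]
After 11 (reverse(3, 5)): [B, E, D, F, C, A, G]
After 12 (swap(2, 6)): [B, E, G, F, C, A, D]
After 13 (swap(0, 5)): [A, E, G, F, C, B, D]
After 14 (rotate_left(2, 6, k=2)): [A, E, C, B, D, G, F]

Answer: [A, E, C, B, D, G, F]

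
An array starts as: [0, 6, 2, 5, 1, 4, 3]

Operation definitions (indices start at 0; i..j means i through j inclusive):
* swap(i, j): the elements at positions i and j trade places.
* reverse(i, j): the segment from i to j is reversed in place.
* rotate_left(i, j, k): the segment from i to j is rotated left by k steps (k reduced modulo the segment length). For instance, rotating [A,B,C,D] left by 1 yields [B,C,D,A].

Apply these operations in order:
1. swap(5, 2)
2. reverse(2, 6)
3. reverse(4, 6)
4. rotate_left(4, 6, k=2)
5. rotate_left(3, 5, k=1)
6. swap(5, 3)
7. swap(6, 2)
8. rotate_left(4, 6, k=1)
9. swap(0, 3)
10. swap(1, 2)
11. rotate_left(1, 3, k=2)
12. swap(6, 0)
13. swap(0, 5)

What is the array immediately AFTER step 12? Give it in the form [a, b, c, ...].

Answer: [4, 0, 5, 6, 1, 3, 2]

Derivation:
After 1 (swap(5, 2)): [0, 6, 4, 5, 1, 2, 3]
After 2 (reverse(2, 6)): [0, 6, 3, 2, 1, 5, 4]
After 3 (reverse(4, 6)): [0, 6, 3, 2, 4, 5, 1]
After 4 (rotate_left(4, 6, k=2)): [0, 6, 3, 2, 1, 4, 5]
After 5 (rotate_left(3, 5, k=1)): [0, 6, 3, 1, 4, 2, 5]
After 6 (swap(5, 3)): [0, 6, 3, 2, 4, 1, 5]
After 7 (swap(6, 2)): [0, 6, 5, 2, 4, 1, 3]
After 8 (rotate_left(4, 6, k=1)): [0, 6, 5, 2, 1, 3, 4]
After 9 (swap(0, 3)): [2, 6, 5, 0, 1, 3, 4]
After 10 (swap(1, 2)): [2, 5, 6, 0, 1, 3, 4]
After 11 (rotate_left(1, 3, k=2)): [2, 0, 5, 6, 1, 3, 4]
After 12 (swap(6, 0)): [4, 0, 5, 6, 1, 3, 2]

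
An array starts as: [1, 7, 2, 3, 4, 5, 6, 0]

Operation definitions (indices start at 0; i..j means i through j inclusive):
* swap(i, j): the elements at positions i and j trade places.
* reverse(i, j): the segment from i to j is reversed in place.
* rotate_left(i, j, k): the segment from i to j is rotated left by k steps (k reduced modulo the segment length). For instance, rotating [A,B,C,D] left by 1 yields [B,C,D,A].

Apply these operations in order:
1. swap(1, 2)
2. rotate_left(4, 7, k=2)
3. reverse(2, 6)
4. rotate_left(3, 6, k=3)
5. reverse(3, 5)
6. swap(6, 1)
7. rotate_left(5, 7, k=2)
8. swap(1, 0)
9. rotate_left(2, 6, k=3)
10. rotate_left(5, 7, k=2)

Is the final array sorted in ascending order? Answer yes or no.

Answer: no

Derivation:
After 1 (swap(1, 2)): [1, 2, 7, 3, 4, 5, 6, 0]
After 2 (rotate_left(4, 7, k=2)): [1, 2, 7, 3, 6, 0, 4, 5]
After 3 (reverse(2, 6)): [1, 2, 4, 0, 6, 3, 7, 5]
After 4 (rotate_left(3, 6, k=3)): [1, 2, 4, 7, 0, 6, 3, 5]
After 5 (reverse(3, 5)): [1, 2, 4, 6, 0, 7, 3, 5]
After 6 (swap(6, 1)): [1, 3, 4, 6, 0, 7, 2, 5]
After 7 (rotate_left(5, 7, k=2)): [1, 3, 4, 6, 0, 5, 7, 2]
After 8 (swap(1, 0)): [3, 1, 4, 6, 0, 5, 7, 2]
After 9 (rotate_left(2, 6, k=3)): [3, 1, 5, 7, 4, 6, 0, 2]
After 10 (rotate_left(5, 7, k=2)): [3, 1, 5, 7, 4, 2, 6, 0]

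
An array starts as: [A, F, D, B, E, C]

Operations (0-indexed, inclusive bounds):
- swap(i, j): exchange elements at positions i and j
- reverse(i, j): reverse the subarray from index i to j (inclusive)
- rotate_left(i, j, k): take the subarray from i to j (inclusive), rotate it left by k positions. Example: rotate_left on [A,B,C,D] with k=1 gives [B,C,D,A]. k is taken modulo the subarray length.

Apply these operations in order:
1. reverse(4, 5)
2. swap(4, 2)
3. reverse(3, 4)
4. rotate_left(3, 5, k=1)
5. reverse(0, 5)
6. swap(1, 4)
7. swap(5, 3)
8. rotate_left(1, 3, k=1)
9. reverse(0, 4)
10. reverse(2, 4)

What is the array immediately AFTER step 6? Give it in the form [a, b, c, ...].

Answer: [D, F, B, C, E, A]

Derivation:
After 1 (reverse(4, 5)): [A, F, D, B, C, E]
After 2 (swap(4, 2)): [A, F, C, B, D, E]
After 3 (reverse(3, 4)): [A, F, C, D, B, E]
After 4 (rotate_left(3, 5, k=1)): [A, F, C, B, E, D]
After 5 (reverse(0, 5)): [D, E, B, C, F, A]
After 6 (swap(1, 4)): [D, F, B, C, E, A]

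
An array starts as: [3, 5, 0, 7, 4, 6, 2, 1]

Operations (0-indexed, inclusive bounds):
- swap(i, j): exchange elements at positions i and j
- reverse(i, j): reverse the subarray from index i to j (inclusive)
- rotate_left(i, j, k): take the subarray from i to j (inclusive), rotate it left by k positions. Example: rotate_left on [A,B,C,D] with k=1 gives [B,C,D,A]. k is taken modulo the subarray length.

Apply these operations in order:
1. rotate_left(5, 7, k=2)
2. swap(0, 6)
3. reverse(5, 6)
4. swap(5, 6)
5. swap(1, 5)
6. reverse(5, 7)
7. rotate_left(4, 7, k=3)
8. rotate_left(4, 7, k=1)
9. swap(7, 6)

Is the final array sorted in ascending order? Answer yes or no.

After 1 (rotate_left(5, 7, k=2)): [3, 5, 0, 7, 4, 1, 6, 2]
After 2 (swap(0, 6)): [6, 5, 0, 7, 4, 1, 3, 2]
After 3 (reverse(5, 6)): [6, 5, 0, 7, 4, 3, 1, 2]
After 4 (swap(5, 6)): [6, 5, 0, 7, 4, 1, 3, 2]
After 5 (swap(1, 5)): [6, 1, 0, 7, 4, 5, 3, 2]
After 6 (reverse(5, 7)): [6, 1, 0, 7, 4, 2, 3, 5]
After 7 (rotate_left(4, 7, k=3)): [6, 1, 0, 7, 5, 4, 2, 3]
After 8 (rotate_left(4, 7, k=1)): [6, 1, 0, 7, 4, 2, 3, 5]
After 9 (swap(7, 6)): [6, 1, 0, 7, 4, 2, 5, 3]

Answer: no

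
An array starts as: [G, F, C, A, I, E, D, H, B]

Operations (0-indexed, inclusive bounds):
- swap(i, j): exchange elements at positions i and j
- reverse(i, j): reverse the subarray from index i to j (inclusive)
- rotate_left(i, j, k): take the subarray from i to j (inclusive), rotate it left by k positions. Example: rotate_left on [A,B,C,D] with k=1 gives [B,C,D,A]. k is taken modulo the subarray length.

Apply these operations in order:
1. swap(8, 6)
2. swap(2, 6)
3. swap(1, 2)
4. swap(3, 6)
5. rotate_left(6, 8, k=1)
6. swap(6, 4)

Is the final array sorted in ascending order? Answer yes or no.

Answer: no

Derivation:
After 1 (swap(8, 6)): [G, F, C, A, I, E, B, H, D]
After 2 (swap(2, 6)): [G, F, B, A, I, E, C, H, D]
After 3 (swap(1, 2)): [G, B, F, A, I, E, C, H, D]
After 4 (swap(3, 6)): [G, B, F, C, I, E, A, H, D]
After 5 (rotate_left(6, 8, k=1)): [G, B, F, C, I, E, H, D, A]
After 6 (swap(6, 4)): [G, B, F, C, H, E, I, D, A]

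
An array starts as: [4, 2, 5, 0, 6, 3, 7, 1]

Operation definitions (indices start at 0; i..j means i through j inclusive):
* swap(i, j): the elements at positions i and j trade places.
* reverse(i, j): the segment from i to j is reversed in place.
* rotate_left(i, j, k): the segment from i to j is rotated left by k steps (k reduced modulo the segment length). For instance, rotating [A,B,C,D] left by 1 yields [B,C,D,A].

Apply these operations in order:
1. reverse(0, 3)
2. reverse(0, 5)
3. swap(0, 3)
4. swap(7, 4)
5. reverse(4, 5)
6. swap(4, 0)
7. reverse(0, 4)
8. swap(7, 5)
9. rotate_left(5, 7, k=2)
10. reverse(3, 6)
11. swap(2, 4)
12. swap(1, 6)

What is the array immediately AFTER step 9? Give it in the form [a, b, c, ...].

After 1 (reverse(0, 3)): [0, 5, 2, 4, 6, 3, 7, 1]
After 2 (reverse(0, 5)): [3, 6, 4, 2, 5, 0, 7, 1]
After 3 (swap(0, 3)): [2, 6, 4, 3, 5, 0, 7, 1]
After 4 (swap(7, 4)): [2, 6, 4, 3, 1, 0, 7, 5]
After 5 (reverse(4, 5)): [2, 6, 4, 3, 0, 1, 7, 5]
After 6 (swap(4, 0)): [0, 6, 4, 3, 2, 1, 7, 5]
After 7 (reverse(0, 4)): [2, 3, 4, 6, 0, 1, 7, 5]
After 8 (swap(7, 5)): [2, 3, 4, 6, 0, 5, 7, 1]
After 9 (rotate_left(5, 7, k=2)): [2, 3, 4, 6, 0, 1, 5, 7]

Answer: [2, 3, 4, 6, 0, 1, 5, 7]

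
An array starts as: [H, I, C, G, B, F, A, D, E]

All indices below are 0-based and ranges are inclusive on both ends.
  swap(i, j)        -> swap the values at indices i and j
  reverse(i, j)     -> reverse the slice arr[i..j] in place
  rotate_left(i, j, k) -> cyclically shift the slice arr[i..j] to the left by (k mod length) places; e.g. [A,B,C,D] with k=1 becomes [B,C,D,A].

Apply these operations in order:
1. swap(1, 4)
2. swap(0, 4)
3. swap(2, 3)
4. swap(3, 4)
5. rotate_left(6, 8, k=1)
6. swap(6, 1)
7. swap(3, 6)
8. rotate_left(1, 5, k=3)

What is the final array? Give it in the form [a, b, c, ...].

Answer: [I, C, F, D, G, B, H, E, A]

Derivation:
After 1 (swap(1, 4)): [H, B, C, G, I, F, A, D, E]
After 2 (swap(0, 4)): [I, B, C, G, H, F, A, D, E]
After 3 (swap(2, 3)): [I, B, G, C, H, F, A, D, E]
After 4 (swap(3, 4)): [I, B, G, H, C, F, A, D, E]
After 5 (rotate_left(6, 8, k=1)): [I, B, G, H, C, F, D, E, A]
After 6 (swap(6, 1)): [I, D, G, H, C, F, B, E, A]
After 7 (swap(3, 6)): [I, D, G, B, C, F, H, E, A]
After 8 (rotate_left(1, 5, k=3)): [I, C, F, D, G, B, H, E, A]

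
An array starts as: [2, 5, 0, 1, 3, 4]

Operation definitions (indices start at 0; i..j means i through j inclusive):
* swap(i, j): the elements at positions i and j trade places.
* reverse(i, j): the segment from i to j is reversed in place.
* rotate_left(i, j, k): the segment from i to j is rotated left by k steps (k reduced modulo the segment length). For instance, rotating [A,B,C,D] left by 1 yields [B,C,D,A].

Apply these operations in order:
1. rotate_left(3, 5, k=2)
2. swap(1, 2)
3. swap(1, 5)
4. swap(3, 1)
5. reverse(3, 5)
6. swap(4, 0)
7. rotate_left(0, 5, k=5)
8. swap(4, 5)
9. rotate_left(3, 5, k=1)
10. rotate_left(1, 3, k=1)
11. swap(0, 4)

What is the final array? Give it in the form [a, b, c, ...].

After 1 (rotate_left(3, 5, k=2)): [2, 5, 0, 4, 1, 3]
After 2 (swap(1, 2)): [2, 0, 5, 4, 1, 3]
After 3 (swap(1, 5)): [2, 3, 5, 4, 1, 0]
After 4 (swap(3, 1)): [2, 4, 5, 3, 1, 0]
After 5 (reverse(3, 5)): [2, 4, 5, 0, 1, 3]
After 6 (swap(4, 0)): [1, 4, 5, 0, 2, 3]
After 7 (rotate_left(0, 5, k=5)): [3, 1, 4, 5, 0, 2]
After 8 (swap(4, 5)): [3, 1, 4, 5, 2, 0]
After 9 (rotate_left(3, 5, k=1)): [3, 1, 4, 2, 0, 5]
After 10 (rotate_left(1, 3, k=1)): [3, 4, 2, 1, 0, 5]
After 11 (swap(0, 4)): [0, 4, 2, 1, 3, 5]

Answer: [0, 4, 2, 1, 3, 5]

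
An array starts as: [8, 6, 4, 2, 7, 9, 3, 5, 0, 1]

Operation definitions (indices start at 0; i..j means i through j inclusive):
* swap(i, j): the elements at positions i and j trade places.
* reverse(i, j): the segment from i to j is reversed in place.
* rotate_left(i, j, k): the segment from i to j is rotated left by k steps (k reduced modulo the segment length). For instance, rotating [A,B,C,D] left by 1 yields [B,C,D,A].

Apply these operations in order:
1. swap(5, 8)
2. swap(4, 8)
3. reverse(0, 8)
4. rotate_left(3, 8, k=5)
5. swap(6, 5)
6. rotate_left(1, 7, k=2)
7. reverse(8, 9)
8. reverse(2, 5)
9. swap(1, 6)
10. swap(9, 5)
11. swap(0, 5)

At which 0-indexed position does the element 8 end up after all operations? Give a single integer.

After 1 (swap(5, 8)): [8, 6, 4, 2, 7, 0, 3, 5, 9, 1]
After 2 (swap(4, 8)): [8, 6, 4, 2, 9, 0, 3, 5, 7, 1]
After 3 (reverse(0, 8)): [7, 5, 3, 0, 9, 2, 4, 6, 8, 1]
After 4 (rotate_left(3, 8, k=5)): [7, 5, 3, 8, 0, 9, 2, 4, 6, 1]
After 5 (swap(6, 5)): [7, 5, 3, 8, 0, 2, 9, 4, 6, 1]
After 6 (rotate_left(1, 7, k=2)): [7, 8, 0, 2, 9, 4, 5, 3, 6, 1]
After 7 (reverse(8, 9)): [7, 8, 0, 2, 9, 4, 5, 3, 1, 6]
After 8 (reverse(2, 5)): [7, 8, 4, 9, 2, 0, 5, 3, 1, 6]
After 9 (swap(1, 6)): [7, 5, 4, 9, 2, 0, 8, 3, 1, 6]
After 10 (swap(9, 5)): [7, 5, 4, 9, 2, 6, 8, 3, 1, 0]
After 11 (swap(0, 5)): [6, 5, 4, 9, 2, 7, 8, 3, 1, 0]

Answer: 6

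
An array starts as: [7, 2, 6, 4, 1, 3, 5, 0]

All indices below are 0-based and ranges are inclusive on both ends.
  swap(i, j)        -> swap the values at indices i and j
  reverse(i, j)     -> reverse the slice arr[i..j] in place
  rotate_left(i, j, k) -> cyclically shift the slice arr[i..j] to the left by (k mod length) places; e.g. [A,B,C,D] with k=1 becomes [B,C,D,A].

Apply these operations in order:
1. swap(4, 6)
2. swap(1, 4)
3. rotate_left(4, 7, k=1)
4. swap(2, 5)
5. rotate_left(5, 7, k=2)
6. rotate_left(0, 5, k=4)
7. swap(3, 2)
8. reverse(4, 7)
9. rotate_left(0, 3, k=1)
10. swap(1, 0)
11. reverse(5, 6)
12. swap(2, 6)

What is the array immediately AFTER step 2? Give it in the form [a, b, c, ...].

After 1 (swap(4, 6)): [7, 2, 6, 4, 5, 3, 1, 0]
After 2 (swap(1, 4)): [7, 5, 6, 4, 2, 3, 1, 0]

Answer: [7, 5, 6, 4, 2, 3, 1, 0]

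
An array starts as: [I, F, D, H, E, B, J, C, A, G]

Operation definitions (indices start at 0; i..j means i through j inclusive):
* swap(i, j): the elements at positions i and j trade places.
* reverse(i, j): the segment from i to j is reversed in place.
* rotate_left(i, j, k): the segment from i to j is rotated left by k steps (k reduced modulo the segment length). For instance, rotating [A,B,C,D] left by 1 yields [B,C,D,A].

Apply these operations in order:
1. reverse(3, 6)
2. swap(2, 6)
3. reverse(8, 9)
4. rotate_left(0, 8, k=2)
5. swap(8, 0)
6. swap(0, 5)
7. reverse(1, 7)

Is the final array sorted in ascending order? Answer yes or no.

Answer: no

Derivation:
After 1 (reverse(3, 6)): [I, F, D, J, B, E, H, C, A, G]
After 2 (swap(2, 6)): [I, F, H, J, B, E, D, C, A, G]
After 3 (reverse(8, 9)): [I, F, H, J, B, E, D, C, G, A]
After 4 (rotate_left(0, 8, k=2)): [H, J, B, E, D, C, G, I, F, A]
After 5 (swap(8, 0)): [F, J, B, E, D, C, G, I, H, A]
After 6 (swap(0, 5)): [C, J, B, E, D, F, G, I, H, A]
After 7 (reverse(1, 7)): [C, I, G, F, D, E, B, J, H, A]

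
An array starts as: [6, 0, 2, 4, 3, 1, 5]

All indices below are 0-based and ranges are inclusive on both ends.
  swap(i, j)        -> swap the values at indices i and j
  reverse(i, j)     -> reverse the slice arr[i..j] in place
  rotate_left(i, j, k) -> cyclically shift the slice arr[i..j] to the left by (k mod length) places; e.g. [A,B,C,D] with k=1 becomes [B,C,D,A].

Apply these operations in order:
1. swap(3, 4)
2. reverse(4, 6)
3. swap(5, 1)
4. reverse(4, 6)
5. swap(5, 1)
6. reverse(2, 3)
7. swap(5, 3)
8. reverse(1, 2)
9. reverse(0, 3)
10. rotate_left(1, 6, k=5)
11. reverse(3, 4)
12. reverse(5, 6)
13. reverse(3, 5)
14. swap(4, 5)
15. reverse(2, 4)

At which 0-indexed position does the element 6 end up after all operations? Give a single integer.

After 1 (swap(3, 4)): [6, 0, 2, 3, 4, 1, 5]
After 2 (reverse(4, 6)): [6, 0, 2, 3, 5, 1, 4]
After 3 (swap(5, 1)): [6, 1, 2, 3, 5, 0, 4]
After 4 (reverse(4, 6)): [6, 1, 2, 3, 4, 0, 5]
After 5 (swap(5, 1)): [6, 0, 2, 3, 4, 1, 5]
After 6 (reverse(2, 3)): [6, 0, 3, 2, 4, 1, 5]
After 7 (swap(5, 3)): [6, 0, 3, 1, 4, 2, 5]
After 8 (reverse(1, 2)): [6, 3, 0, 1, 4, 2, 5]
After 9 (reverse(0, 3)): [1, 0, 3, 6, 4, 2, 5]
After 10 (rotate_left(1, 6, k=5)): [1, 5, 0, 3, 6, 4, 2]
After 11 (reverse(3, 4)): [1, 5, 0, 6, 3, 4, 2]
After 12 (reverse(5, 6)): [1, 5, 0, 6, 3, 2, 4]
After 13 (reverse(3, 5)): [1, 5, 0, 2, 3, 6, 4]
After 14 (swap(4, 5)): [1, 5, 0, 2, 6, 3, 4]
After 15 (reverse(2, 4)): [1, 5, 6, 2, 0, 3, 4]

Answer: 2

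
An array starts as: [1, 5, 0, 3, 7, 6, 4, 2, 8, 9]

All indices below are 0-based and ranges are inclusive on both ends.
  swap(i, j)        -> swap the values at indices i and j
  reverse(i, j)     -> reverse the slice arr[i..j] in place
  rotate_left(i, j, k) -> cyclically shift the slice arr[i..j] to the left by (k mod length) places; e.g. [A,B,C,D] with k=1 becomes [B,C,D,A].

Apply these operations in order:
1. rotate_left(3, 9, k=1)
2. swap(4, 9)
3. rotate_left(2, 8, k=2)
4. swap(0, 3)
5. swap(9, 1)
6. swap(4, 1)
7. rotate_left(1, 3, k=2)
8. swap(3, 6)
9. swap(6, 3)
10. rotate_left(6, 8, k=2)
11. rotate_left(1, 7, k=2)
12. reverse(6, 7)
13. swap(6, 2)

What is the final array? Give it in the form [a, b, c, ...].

After 1 (rotate_left(3, 9, k=1)): [1, 5, 0, 7, 6, 4, 2, 8, 9, 3]
After 2 (swap(4, 9)): [1, 5, 0, 7, 3, 4, 2, 8, 9, 6]
After 3 (rotate_left(2, 8, k=2)): [1, 5, 3, 4, 2, 8, 9, 0, 7, 6]
After 4 (swap(0, 3)): [4, 5, 3, 1, 2, 8, 9, 0, 7, 6]
After 5 (swap(9, 1)): [4, 6, 3, 1, 2, 8, 9, 0, 7, 5]
After 6 (swap(4, 1)): [4, 2, 3, 1, 6, 8, 9, 0, 7, 5]
After 7 (rotate_left(1, 3, k=2)): [4, 1, 2, 3, 6, 8, 9, 0, 7, 5]
After 8 (swap(3, 6)): [4, 1, 2, 9, 6, 8, 3, 0, 7, 5]
After 9 (swap(6, 3)): [4, 1, 2, 3, 6, 8, 9, 0, 7, 5]
After 10 (rotate_left(6, 8, k=2)): [4, 1, 2, 3, 6, 8, 7, 9, 0, 5]
After 11 (rotate_left(1, 7, k=2)): [4, 3, 6, 8, 7, 9, 1, 2, 0, 5]
After 12 (reverse(6, 7)): [4, 3, 6, 8, 7, 9, 2, 1, 0, 5]
After 13 (swap(6, 2)): [4, 3, 2, 8, 7, 9, 6, 1, 0, 5]

Answer: [4, 3, 2, 8, 7, 9, 6, 1, 0, 5]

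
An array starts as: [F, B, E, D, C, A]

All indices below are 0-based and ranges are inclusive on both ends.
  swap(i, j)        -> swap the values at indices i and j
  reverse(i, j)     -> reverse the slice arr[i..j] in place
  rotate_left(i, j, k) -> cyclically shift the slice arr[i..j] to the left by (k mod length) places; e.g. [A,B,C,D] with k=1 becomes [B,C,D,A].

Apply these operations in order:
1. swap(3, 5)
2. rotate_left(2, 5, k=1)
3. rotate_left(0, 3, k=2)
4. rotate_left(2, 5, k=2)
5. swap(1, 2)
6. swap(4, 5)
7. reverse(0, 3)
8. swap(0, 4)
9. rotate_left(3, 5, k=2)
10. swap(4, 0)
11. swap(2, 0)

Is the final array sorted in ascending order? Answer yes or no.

After 1 (swap(3, 5)): [F, B, E, A, C, D]
After 2 (rotate_left(2, 5, k=1)): [F, B, A, C, D, E]
After 3 (rotate_left(0, 3, k=2)): [A, C, F, B, D, E]
After 4 (rotate_left(2, 5, k=2)): [A, C, D, E, F, B]
After 5 (swap(1, 2)): [A, D, C, E, F, B]
After 6 (swap(4, 5)): [A, D, C, E, B, F]
After 7 (reverse(0, 3)): [E, C, D, A, B, F]
After 8 (swap(0, 4)): [B, C, D, A, E, F]
After 9 (rotate_left(3, 5, k=2)): [B, C, D, F, A, E]
After 10 (swap(4, 0)): [A, C, D, F, B, E]
After 11 (swap(2, 0)): [D, C, A, F, B, E]

Answer: no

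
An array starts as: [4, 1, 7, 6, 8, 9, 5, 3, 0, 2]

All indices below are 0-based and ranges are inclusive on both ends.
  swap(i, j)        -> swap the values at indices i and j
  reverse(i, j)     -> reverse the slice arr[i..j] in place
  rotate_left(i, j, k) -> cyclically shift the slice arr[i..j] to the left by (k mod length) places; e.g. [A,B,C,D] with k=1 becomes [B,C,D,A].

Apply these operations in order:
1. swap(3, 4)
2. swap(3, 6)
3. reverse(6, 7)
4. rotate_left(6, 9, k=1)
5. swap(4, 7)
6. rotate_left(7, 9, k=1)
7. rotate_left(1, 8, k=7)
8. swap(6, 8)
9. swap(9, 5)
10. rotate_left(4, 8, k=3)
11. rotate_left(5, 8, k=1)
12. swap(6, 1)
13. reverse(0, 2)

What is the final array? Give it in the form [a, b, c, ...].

Answer: [1, 6, 4, 7, 8, 5, 3, 2, 9, 0]

Derivation:
After 1 (swap(3, 4)): [4, 1, 7, 8, 6, 9, 5, 3, 0, 2]
After 2 (swap(3, 6)): [4, 1, 7, 5, 6, 9, 8, 3, 0, 2]
After 3 (reverse(6, 7)): [4, 1, 7, 5, 6, 9, 3, 8, 0, 2]
After 4 (rotate_left(6, 9, k=1)): [4, 1, 7, 5, 6, 9, 8, 0, 2, 3]
After 5 (swap(4, 7)): [4, 1, 7, 5, 0, 9, 8, 6, 2, 3]
After 6 (rotate_left(7, 9, k=1)): [4, 1, 7, 5, 0, 9, 8, 2, 3, 6]
After 7 (rotate_left(1, 8, k=7)): [4, 3, 1, 7, 5, 0, 9, 8, 2, 6]
After 8 (swap(6, 8)): [4, 3, 1, 7, 5, 0, 2, 8, 9, 6]
After 9 (swap(9, 5)): [4, 3, 1, 7, 5, 6, 2, 8, 9, 0]
After 10 (rotate_left(4, 8, k=3)): [4, 3, 1, 7, 8, 9, 5, 6, 2, 0]
After 11 (rotate_left(5, 8, k=1)): [4, 3, 1, 7, 8, 5, 6, 2, 9, 0]
After 12 (swap(6, 1)): [4, 6, 1, 7, 8, 5, 3, 2, 9, 0]
After 13 (reverse(0, 2)): [1, 6, 4, 7, 8, 5, 3, 2, 9, 0]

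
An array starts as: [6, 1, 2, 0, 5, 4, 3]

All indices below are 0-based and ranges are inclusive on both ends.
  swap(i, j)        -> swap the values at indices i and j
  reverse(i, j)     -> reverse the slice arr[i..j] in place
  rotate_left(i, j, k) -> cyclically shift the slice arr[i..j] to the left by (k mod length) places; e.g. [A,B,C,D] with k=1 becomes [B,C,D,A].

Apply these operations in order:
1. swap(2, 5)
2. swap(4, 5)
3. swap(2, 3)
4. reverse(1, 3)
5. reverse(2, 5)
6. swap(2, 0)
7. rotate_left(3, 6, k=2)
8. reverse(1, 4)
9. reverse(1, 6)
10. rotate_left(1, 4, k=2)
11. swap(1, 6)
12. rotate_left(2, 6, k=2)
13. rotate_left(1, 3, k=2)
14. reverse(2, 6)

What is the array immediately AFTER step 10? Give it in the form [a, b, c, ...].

After 1 (swap(2, 5)): [6, 1, 4, 0, 5, 2, 3]
After 2 (swap(4, 5)): [6, 1, 4, 0, 2, 5, 3]
After 3 (swap(2, 3)): [6, 1, 0, 4, 2, 5, 3]
After 4 (reverse(1, 3)): [6, 4, 0, 1, 2, 5, 3]
After 5 (reverse(2, 5)): [6, 4, 5, 2, 1, 0, 3]
After 6 (swap(2, 0)): [5, 4, 6, 2, 1, 0, 3]
After 7 (rotate_left(3, 6, k=2)): [5, 4, 6, 0, 3, 2, 1]
After 8 (reverse(1, 4)): [5, 3, 0, 6, 4, 2, 1]
After 9 (reverse(1, 6)): [5, 1, 2, 4, 6, 0, 3]
After 10 (rotate_left(1, 4, k=2)): [5, 4, 6, 1, 2, 0, 3]

Answer: [5, 4, 6, 1, 2, 0, 3]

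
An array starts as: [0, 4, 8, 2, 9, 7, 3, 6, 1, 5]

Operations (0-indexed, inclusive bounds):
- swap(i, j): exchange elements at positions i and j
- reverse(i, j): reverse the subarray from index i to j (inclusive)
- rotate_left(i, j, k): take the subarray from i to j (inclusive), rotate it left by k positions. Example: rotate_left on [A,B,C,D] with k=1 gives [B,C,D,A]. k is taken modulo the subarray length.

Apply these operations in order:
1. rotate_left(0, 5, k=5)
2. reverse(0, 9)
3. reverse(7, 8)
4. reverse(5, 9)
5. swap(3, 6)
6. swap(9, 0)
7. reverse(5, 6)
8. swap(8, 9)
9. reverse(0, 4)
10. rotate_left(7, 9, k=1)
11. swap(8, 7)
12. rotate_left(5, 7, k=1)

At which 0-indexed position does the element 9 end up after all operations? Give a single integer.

Answer: 0

Derivation:
After 1 (rotate_left(0, 5, k=5)): [7, 0, 4, 8, 2, 9, 3, 6, 1, 5]
After 2 (reverse(0, 9)): [5, 1, 6, 3, 9, 2, 8, 4, 0, 7]
After 3 (reverse(7, 8)): [5, 1, 6, 3, 9, 2, 8, 0, 4, 7]
After 4 (reverse(5, 9)): [5, 1, 6, 3, 9, 7, 4, 0, 8, 2]
After 5 (swap(3, 6)): [5, 1, 6, 4, 9, 7, 3, 0, 8, 2]
After 6 (swap(9, 0)): [2, 1, 6, 4, 9, 7, 3, 0, 8, 5]
After 7 (reverse(5, 6)): [2, 1, 6, 4, 9, 3, 7, 0, 8, 5]
After 8 (swap(8, 9)): [2, 1, 6, 4, 9, 3, 7, 0, 5, 8]
After 9 (reverse(0, 4)): [9, 4, 6, 1, 2, 3, 7, 0, 5, 8]
After 10 (rotate_left(7, 9, k=1)): [9, 4, 6, 1, 2, 3, 7, 5, 8, 0]
After 11 (swap(8, 7)): [9, 4, 6, 1, 2, 3, 7, 8, 5, 0]
After 12 (rotate_left(5, 7, k=1)): [9, 4, 6, 1, 2, 7, 8, 3, 5, 0]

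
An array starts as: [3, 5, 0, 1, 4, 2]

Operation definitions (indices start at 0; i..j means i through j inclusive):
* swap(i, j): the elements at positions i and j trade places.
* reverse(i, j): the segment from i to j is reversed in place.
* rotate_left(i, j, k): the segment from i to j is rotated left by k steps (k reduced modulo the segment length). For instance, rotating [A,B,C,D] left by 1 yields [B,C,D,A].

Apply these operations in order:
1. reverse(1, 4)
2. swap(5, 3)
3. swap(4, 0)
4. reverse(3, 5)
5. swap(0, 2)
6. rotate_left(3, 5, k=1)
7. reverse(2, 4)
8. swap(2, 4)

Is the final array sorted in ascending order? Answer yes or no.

After 1 (reverse(1, 4)): [3, 4, 1, 0, 5, 2]
After 2 (swap(5, 3)): [3, 4, 1, 2, 5, 0]
After 3 (swap(4, 0)): [5, 4, 1, 2, 3, 0]
After 4 (reverse(3, 5)): [5, 4, 1, 0, 3, 2]
After 5 (swap(0, 2)): [1, 4, 5, 0, 3, 2]
After 6 (rotate_left(3, 5, k=1)): [1, 4, 5, 3, 2, 0]
After 7 (reverse(2, 4)): [1, 4, 2, 3, 5, 0]
After 8 (swap(2, 4)): [1, 4, 5, 3, 2, 0]

Answer: no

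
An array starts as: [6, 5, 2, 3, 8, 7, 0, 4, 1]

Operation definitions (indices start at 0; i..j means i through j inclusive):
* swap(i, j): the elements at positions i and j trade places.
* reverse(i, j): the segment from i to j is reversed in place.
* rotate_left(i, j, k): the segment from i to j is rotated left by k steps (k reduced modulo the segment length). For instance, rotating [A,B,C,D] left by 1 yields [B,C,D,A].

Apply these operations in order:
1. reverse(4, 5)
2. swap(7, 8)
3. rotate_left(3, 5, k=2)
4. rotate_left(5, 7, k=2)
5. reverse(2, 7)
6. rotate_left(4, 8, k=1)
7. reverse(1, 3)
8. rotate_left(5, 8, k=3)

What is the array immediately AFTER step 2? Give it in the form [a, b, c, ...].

Answer: [6, 5, 2, 3, 7, 8, 0, 1, 4]

Derivation:
After 1 (reverse(4, 5)): [6, 5, 2, 3, 7, 8, 0, 4, 1]
After 2 (swap(7, 8)): [6, 5, 2, 3, 7, 8, 0, 1, 4]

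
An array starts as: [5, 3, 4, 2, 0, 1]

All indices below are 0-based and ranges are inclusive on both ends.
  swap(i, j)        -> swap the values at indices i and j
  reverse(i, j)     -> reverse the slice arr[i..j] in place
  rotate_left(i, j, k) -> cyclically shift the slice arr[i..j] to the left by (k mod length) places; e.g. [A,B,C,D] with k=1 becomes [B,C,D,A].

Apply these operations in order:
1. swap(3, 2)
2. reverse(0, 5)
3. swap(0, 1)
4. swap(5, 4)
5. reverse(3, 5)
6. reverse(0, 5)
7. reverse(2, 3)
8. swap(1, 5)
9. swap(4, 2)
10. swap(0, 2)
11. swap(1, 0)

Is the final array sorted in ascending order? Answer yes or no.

Answer: yes

Derivation:
After 1 (swap(3, 2)): [5, 3, 2, 4, 0, 1]
After 2 (reverse(0, 5)): [1, 0, 4, 2, 3, 5]
After 3 (swap(0, 1)): [0, 1, 4, 2, 3, 5]
After 4 (swap(5, 4)): [0, 1, 4, 2, 5, 3]
After 5 (reverse(3, 5)): [0, 1, 4, 3, 5, 2]
After 6 (reverse(0, 5)): [2, 5, 3, 4, 1, 0]
After 7 (reverse(2, 3)): [2, 5, 4, 3, 1, 0]
After 8 (swap(1, 5)): [2, 0, 4, 3, 1, 5]
After 9 (swap(4, 2)): [2, 0, 1, 3, 4, 5]
After 10 (swap(0, 2)): [1, 0, 2, 3, 4, 5]
After 11 (swap(1, 0)): [0, 1, 2, 3, 4, 5]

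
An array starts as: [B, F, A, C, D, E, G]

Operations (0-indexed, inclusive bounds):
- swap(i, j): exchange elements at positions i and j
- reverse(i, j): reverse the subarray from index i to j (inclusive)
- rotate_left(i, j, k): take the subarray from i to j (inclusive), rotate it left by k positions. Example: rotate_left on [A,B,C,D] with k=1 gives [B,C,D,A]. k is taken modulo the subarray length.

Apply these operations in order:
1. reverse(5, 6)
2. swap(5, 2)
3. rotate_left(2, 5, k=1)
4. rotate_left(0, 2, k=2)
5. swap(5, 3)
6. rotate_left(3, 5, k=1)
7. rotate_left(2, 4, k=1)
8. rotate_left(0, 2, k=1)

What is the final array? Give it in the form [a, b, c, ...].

After 1 (reverse(5, 6)): [B, F, A, C, D, G, E]
After 2 (swap(5, 2)): [B, F, G, C, D, A, E]
After 3 (rotate_left(2, 5, k=1)): [B, F, C, D, A, G, E]
After 4 (rotate_left(0, 2, k=2)): [C, B, F, D, A, G, E]
After 5 (swap(5, 3)): [C, B, F, G, A, D, E]
After 6 (rotate_left(3, 5, k=1)): [C, B, F, A, D, G, E]
After 7 (rotate_left(2, 4, k=1)): [C, B, A, D, F, G, E]
After 8 (rotate_left(0, 2, k=1)): [B, A, C, D, F, G, E]

Answer: [B, A, C, D, F, G, E]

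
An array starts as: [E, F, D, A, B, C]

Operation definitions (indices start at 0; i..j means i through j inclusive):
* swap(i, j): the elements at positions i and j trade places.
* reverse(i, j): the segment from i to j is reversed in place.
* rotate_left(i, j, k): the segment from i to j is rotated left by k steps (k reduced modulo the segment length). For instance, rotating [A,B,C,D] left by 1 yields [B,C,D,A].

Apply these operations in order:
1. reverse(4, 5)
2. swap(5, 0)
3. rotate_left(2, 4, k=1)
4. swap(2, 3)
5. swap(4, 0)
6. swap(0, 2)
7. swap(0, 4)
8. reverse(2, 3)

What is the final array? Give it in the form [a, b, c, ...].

Answer: [B, F, A, D, C, E]

Derivation:
After 1 (reverse(4, 5)): [E, F, D, A, C, B]
After 2 (swap(5, 0)): [B, F, D, A, C, E]
After 3 (rotate_left(2, 4, k=1)): [B, F, A, C, D, E]
After 4 (swap(2, 3)): [B, F, C, A, D, E]
After 5 (swap(4, 0)): [D, F, C, A, B, E]
After 6 (swap(0, 2)): [C, F, D, A, B, E]
After 7 (swap(0, 4)): [B, F, D, A, C, E]
After 8 (reverse(2, 3)): [B, F, A, D, C, E]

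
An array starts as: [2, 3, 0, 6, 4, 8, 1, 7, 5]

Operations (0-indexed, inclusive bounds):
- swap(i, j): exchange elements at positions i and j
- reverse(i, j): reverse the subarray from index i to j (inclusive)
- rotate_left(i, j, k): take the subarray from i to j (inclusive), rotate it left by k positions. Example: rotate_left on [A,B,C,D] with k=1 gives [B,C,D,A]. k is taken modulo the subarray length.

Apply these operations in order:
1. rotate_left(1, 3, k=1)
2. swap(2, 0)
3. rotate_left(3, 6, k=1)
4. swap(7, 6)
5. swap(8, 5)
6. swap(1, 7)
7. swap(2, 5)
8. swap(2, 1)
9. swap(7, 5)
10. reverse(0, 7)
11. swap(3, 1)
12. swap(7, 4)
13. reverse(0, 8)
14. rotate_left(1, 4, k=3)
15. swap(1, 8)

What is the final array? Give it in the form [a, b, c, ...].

After 1 (rotate_left(1, 3, k=1)): [2, 0, 6, 3, 4, 8, 1, 7, 5]
After 2 (swap(2, 0)): [6, 0, 2, 3, 4, 8, 1, 7, 5]
After 3 (rotate_left(3, 6, k=1)): [6, 0, 2, 4, 8, 1, 3, 7, 5]
After 4 (swap(7, 6)): [6, 0, 2, 4, 8, 1, 7, 3, 5]
After 5 (swap(8, 5)): [6, 0, 2, 4, 8, 5, 7, 3, 1]
After 6 (swap(1, 7)): [6, 3, 2, 4, 8, 5, 7, 0, 1]
After 7 (swap(2, 5)): [6, 3, 5, 4, 8, 2, 7, 0, 1]
After 8 (swap(2, 1)): [6, 5, 3, 4, 8, 2, 7, 0, 1]
After 9 (swap(7, 5)): [6, 5, 3, 4, 8, 0, 7, 2, 1]
After 10 (reverse(0, 7)): [2, 7, 0, 8, 4, 3, 5, 6, 1]
After 11 (swap(3, 1)): [2, 8, 0, 7, 4, 3, 5, 6, 1]
After 12 (swap(7, 4)): [2, 8, 0, 7, 6, 3, 5, 4, 1]
After 13 (reverse(0, 8)): [1, 4, 5, 3, 6, 7, 0, 8, 2]
After 14 (rotate_left(1, 4, k=3)): [1, 6, 4, 5, 3, 7, 0, 8, 2]
After 15 (swap(1, 8)): [1, 2, 4, 5, 3, 7, 0, 8, 6]

Answer: [1, 2, 4, 5, 3, 7, 0, 8, 6]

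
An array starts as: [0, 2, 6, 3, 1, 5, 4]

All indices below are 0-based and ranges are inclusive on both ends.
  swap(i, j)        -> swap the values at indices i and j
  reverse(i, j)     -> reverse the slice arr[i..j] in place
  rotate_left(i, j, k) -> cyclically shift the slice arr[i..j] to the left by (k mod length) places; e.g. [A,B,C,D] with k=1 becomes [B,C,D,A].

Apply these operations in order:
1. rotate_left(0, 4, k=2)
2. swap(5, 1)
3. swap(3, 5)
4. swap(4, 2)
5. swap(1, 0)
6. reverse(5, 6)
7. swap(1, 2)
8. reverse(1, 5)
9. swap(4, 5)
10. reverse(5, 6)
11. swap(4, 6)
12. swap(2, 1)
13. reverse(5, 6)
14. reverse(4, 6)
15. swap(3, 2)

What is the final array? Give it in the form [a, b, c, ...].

After 1 (rotate_left(0, 4, k=2)): [6, 3, 1, 0, 2, 5, 4]
After 2 (swap(5, 1)): [6, 5, 1, 0, 2, 3, 4]
After 3 (swap(3, 5)): [6, 5, 1, 3, 2, 0, 4]
After 4 (swap(4, 2)): [6, 5, 2, 3, 1, 0, 4]
After 5 (swap(1, 0)): [5, 6, 2, 3, 1, 0, 4]
After 6 (reverse(5, 6)): [5, 6, 2, 3, 1, 4, 0]
After 7 (swap(1, 2)): [5, 2, 6, 3, 1, 4, 0]
After 8 (reverse(1, 5)): [5, 4, 1, 3, 6, 2, 0]
After 9 (swap(4, 5)): [5, 4, 1, 3, 2, 6, 0]
After 10 (reverse(5, 6)): [5, 4, 1, 3, 2, 0, 6]
After 11 (swap(4, 6)): [5, 4, 1, 3, 6, 0, 2]
After 12 (swap(2, 1)): [5, 1, 4, 3, 6, 0, 2]
After 13 (reverse(5, 6)): [5, 1, 4, 3, 6, 2, 0]
After 14 (reverse(4, 6)): [5, 1, 4, 3, 0, 2, 6]
After 15 (swap(3, 2)): [5, 1, 3, 4, 0, 2, 6]

Answer: [5, 1, 3, 4, 0, 2, 6]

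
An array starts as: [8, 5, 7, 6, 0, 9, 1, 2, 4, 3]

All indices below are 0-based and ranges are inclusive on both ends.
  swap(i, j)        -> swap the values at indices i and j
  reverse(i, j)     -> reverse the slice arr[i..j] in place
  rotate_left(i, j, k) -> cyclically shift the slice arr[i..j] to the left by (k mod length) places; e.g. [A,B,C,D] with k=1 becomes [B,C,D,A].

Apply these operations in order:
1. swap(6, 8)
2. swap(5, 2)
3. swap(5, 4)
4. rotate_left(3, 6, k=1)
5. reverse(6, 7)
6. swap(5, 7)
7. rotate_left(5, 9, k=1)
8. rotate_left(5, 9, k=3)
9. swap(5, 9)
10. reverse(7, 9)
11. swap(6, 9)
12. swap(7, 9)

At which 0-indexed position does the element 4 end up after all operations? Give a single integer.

Answer: 8

Derivation:
After 1 (swap(6, 8)): [8, 5, 7, 6, 0, 9, 4, 2, 1, 3]
After 2 (swap(5, 2)): [8, 5, 9, 6, 0, 7, 4, 2, 1, 3]
After 3 (swap(5, 4)): [8, 5, 9, 6, 7, 0, 4, 2, 1, 3]
After 4 (rotate_left(3, 6, k=1)): [8, 5, 9, 7, 0, 4, 6, 2, 1, 3]
After 5 (reverse(6, 7)): [8, 5, 9, 7, 0, 4, 2, 6, 1, 3]
After 6 (swap(5, 7)): [8, 5, 9, 7, 0, 6, 2, 4, 1, 3]
After 7 (rotate_left(5, 9, k=1)): [8, 5, 9, 7, 0, 2, 4, 1, 3, 6]
After 8 (rotate_left(5, 9, k=3)): [8, 5, 9, 7, 0, 3, 6, 2, 4, 1]
After 9 (swap(5, 9)): [8, 5, 9, 7, 0, 1, 6, 2, 4, 3]
After 10 (reverse(7, 9)): [8, 5, 9, 7, 0, 1, 6, 3, 4, 2]
After 11 (swap(6, 9)): [8, 5, 9, 7, 0, 1, 2, 3, 4, 6]
After 12 (swap(7, 9)): [8, 5, 9, 7, 0, 1, 2, 6, 4, 3]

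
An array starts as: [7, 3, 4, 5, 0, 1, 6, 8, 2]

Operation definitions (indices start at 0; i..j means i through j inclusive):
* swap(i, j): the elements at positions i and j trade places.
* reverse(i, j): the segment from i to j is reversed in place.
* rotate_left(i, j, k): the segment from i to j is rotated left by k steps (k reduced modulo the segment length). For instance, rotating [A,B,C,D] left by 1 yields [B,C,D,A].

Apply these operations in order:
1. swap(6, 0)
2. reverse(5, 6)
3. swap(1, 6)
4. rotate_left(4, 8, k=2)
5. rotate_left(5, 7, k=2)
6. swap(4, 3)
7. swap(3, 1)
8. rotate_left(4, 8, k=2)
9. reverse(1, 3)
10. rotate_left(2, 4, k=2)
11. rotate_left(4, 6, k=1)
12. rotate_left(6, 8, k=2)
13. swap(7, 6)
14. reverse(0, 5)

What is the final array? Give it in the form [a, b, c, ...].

Answer: [7, 2, 4, 8, 1, 6, 3, 0, 5]

Derivation:
After 1 (swap(6, 0)): [6, 3, 4, 5, 0, 1, 7, 8, 2]
After 2 (reverse(5, 6)): [6, 3, 4, 5, 0, 7, 1, 8, 2]
After 3 (swap(1, 6)): [6, 1, 4, 5, 0, 7, 3, 8, 2]
After 4 (rotate_left(4, 8, k=2)): [6, 1, 4, 5, 3, 8, 2, 0, 7]
After 5 (rotate_left(5, 7, k=2)): [6, 1, 4, 5, 3, 0, 8, 2, 7]
After 6 (swap(4, 3)): [6, 1, 4, 3, 5, 0, 8, 2, 7]
After 7 (swap(3, 1)): [6, 3, 4, 1, 5, 0, 8, 2, 7]
After 8 (rotate_left(4, 8, k=2)): [6, 3, 4, 1, 8, 2, 7, 5, 0]
After 9 (reverse(1, 3)): [6, 1, 4, 3, 8, 2, 7, 5, 0]
After 10 (rotate_left(2, 4, k=2)): [6, 1, 8, 4, 3, 2, 7, 5, 0]
After 11 (rotate_left(4, 6, k=1)): [6, 1, 8, 4, 2, 7, 3, 5, 0]
After 12 (rotate_left(6, 8, k=2)): [6, 1, 8, 4, 2, 7, 0, 3, 5]
After 13 (swap(7, 6)): [6, 1, 8, 4, 2, 7, 3, 0, 5]
After 14 (reverse(0, 5)): [7, 2, 4, 8, 1, 6, 3, 0, 5]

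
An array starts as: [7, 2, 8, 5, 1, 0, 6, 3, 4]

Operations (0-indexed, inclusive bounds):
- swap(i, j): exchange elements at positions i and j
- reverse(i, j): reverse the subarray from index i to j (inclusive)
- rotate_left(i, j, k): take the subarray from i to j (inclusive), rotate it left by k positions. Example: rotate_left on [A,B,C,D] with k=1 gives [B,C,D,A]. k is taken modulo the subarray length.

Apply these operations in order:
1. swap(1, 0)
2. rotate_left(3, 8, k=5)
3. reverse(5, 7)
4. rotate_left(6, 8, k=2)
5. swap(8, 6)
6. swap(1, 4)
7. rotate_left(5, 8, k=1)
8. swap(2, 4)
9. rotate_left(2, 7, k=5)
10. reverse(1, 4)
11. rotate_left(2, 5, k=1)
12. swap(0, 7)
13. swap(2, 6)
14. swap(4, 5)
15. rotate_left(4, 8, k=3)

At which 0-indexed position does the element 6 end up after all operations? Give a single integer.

After 1 (swap(1, 0)): [2, 7, 8, 5, 1, 0, 6, 3, 4]
After 2 (rotate_left(3, 8, k=5)): [2, 7, 8, 4, 5, 1, 0, 6, 3]
After 3 (reverse(5, 7)): [2, 7, 8, 4, 5, 6, 0, 1, 3]
After 4 (rotate_left(6, 8, k=2)): [2, 7, 8, 4, 5, 6, 3, 0, 1]
After 5 (swap(8, 6)): [2, 7, 8, 4, 5, 6, 1, 0, 3]
After 6 (swap(1, 4)): [2, 5, 8, 4, 7, 6, 1, 0, 3]
After 7 (rotate_left(5, 8, k=1)): [2, 5, 8, 4, 7, 1, 0, 3, 6]
After 8 (swap(2, 4)): [2, 5, 7, 4, 8, 1, 0, 3, 6]
After 9 (rotate_left(2, 7, k=5)): [2, 5, 3, 7, 4, 8, 1, 0, 6]
After 10 (reverse(1, 4)): [2, 4, 7, 3, 5, 8, 1, 0, 6]
After 11 (rotate_left(2, 5, k=1)): [2, 4, 3, 5, 8, 7, 1, 0, 6]
After 12 (swap(0, 7)): [0, 4, 3, 5, 8, 7, 1, 2, 6]
After 13 (swap(2, 6)): [0, 4, 1, 5, 8, 7, 3, 2, 6]
After 14 (swap(4, 5)): [0, 4, 1, 5, 7, 8, 3, 2, 6]
After 15 (rotate_left(4, 8, k=3)): [0, 4, 1, 5, 2, 6, 7, 8, 3]

Answer: 5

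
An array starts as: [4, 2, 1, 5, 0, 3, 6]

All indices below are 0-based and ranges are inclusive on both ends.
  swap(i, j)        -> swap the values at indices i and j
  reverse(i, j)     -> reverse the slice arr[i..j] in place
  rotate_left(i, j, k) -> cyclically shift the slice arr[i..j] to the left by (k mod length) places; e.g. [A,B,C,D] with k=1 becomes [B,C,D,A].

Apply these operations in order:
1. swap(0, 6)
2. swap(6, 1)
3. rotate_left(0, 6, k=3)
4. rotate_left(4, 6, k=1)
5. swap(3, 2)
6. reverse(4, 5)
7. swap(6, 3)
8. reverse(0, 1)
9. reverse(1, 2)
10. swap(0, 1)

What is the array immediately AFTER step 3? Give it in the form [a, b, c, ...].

After 1 (swap(0, 6)): [6, 2, 1, 5, 0, 3, 4]
After 2 (swap(6, 1)): [6, 4, 1, 5, 0, 3, 2]
After 3 (rotate_left(0, 6, k=3)): [5, 0, 3, 2, 6, 4, 1]

Answer: [5, 0, 3, 2, 6, 4, 1]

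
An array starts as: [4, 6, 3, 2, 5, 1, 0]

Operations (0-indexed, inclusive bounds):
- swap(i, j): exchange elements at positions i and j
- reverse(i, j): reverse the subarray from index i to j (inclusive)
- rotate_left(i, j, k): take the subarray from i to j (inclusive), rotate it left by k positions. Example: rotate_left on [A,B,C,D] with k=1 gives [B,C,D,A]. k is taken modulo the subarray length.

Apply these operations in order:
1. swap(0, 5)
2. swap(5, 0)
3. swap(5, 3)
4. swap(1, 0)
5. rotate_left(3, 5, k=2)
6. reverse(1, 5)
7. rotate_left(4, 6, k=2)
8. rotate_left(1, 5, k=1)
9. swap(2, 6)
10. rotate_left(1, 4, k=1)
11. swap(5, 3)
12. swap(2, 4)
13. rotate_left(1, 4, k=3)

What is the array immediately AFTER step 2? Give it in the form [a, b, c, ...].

After 1 (swap(0, 5)): [1, 6, 3, 2, 5, 4, 0]
After 2 (swap(5, 0)): [4, 6, 3, 2, 5, 1, 0]

Answer: [4, 6, 3, 2, 5, 1, 0]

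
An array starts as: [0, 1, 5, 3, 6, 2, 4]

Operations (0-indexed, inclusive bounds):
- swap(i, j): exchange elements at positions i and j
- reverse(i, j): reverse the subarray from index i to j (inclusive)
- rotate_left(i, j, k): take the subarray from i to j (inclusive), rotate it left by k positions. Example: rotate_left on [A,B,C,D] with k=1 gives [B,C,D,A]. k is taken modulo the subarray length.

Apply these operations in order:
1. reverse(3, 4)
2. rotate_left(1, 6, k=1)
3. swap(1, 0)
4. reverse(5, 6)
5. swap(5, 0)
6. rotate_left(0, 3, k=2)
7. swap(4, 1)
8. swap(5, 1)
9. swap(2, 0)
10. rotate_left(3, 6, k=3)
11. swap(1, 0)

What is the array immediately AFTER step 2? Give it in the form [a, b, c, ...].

After 1 (reverse(3, 4)): [0, 1, 5, 6, 3, 2, 4]
After 2 (rotate_left(1, 6, k=1)): [0, 5, 6, 3, 2, 4, 1]

Answer: [0, 5, 6, 3, 2, 4, 1]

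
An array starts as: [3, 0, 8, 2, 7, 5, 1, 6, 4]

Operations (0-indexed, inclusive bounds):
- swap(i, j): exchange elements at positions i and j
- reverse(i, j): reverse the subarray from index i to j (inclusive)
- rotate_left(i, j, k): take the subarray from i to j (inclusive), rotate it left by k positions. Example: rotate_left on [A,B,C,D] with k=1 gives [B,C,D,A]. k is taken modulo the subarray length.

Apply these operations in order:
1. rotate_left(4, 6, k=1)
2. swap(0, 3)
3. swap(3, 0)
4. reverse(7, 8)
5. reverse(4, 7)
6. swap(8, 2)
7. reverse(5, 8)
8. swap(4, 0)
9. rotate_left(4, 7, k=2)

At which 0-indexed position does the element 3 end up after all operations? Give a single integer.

After 1 (rotate_left(4, 6, k=1)): [3, 0, 8, 2, 5, 1, 7, 6, 4]
After 2 (swap(0, 3)): [2, 0, 8, 3, 5, 1, 7, 6, 4]
After 3 (swap(3, 0)): [3, 0, 8, 2, 5, 1, 7, 6, 4]
After 4 (reverse(7, 8)): [3, 0, 8, 2, 5, 1, 7, 4, 6]
After 5 (reverse(4, 7)): [3, 0, 8, 2, 4, 7, 1, 5, 6]
After 6 (swap(8, 2)): [3, 0, 6, 2, 4, 7, 1, 5, 8]
After 7 (reverse(5, 8)): [3, 0, 6, 2, 4, 8, 5, 1, 7]
After 8 (swap(4, 0)): [4, 0, 6, 2, 3, 8, 5, 1, 7]
After 9 (rotate_left(4, 7, k=2)): [4, 0, 6, 2, 5, 1, 3, 8, 7]

Answer: 6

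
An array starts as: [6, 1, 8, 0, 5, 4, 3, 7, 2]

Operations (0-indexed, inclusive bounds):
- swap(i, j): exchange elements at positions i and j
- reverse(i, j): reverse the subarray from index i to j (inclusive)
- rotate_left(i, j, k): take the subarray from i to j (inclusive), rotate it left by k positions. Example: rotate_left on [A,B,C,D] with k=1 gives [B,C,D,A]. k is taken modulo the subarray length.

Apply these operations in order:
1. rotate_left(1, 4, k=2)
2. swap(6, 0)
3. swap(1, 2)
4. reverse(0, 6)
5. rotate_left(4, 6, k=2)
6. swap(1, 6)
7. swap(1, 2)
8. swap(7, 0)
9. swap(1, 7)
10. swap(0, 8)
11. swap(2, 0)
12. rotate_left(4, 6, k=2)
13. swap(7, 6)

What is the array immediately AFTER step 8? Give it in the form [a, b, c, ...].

Answer: [7, 8, 5, 1, 3, 0, 4, 6, 2]

Derivation:
After 1 (rotate_left(1, 4, k=2)): [6, 0, 5, 1, 8, 4, 3, 7, 2]
After 2 (swap(6, 0)): [3, 0, 5, 1, 8, 4, 6, 7, 2]
After 3 (swap(1, 2)): [3, 5, 0, 1, 8, 4, 6, 7, 2]
After 4 (reverse(0, 6)): [6, 4, 8, 1, 0, 5, 3, 7, 2]
After 5 (rotate_left(4, 6, k=2)): [6, 4, 8, 1, 3, 0, 5, 7, 2]
After 6 (swap(1, 6)): [6, 5, 8, 1, 3, 0, 4, 7, 2]
After 7 (swap(1, 2)): [6, 8, 5, 1, 3, 0, 4, 7, 2]
After 8 (swap(7, 0)): [7, 8, 5, 1, 3, 0, 4, 6, 2]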